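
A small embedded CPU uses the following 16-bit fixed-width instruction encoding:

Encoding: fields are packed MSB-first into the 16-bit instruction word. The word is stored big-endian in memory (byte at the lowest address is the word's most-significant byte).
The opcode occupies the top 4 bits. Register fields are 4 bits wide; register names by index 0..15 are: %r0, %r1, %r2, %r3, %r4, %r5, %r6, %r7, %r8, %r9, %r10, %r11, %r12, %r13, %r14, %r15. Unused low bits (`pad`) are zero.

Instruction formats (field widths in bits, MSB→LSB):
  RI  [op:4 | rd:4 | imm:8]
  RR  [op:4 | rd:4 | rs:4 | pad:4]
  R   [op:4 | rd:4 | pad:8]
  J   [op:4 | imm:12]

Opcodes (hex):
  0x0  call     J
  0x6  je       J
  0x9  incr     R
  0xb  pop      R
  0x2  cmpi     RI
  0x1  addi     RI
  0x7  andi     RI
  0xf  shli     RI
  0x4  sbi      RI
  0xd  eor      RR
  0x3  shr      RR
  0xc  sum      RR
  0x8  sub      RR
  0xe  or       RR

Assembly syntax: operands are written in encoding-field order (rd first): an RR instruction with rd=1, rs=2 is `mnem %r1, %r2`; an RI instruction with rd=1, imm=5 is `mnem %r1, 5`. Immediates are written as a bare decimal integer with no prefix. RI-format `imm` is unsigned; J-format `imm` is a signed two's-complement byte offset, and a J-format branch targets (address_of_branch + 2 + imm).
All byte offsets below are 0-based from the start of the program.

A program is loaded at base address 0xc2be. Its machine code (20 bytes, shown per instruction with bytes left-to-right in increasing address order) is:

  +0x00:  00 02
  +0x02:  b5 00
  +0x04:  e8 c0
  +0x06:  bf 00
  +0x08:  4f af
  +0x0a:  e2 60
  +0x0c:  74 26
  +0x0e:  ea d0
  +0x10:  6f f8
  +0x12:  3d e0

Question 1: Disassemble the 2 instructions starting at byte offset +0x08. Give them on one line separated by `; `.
@+08  big-endian(4f af) = 0x4faf
  top 4b → 0x4 → sbi [RI]
  [11:8] rd=15 = %r15
  [7:0] imm=175 = 175
@+0a  big-endian(e2 60) = 0xe260
  top 4b → 0xe → or [RR]
  [11:8] rd=2 = %r2
  [7:4] rs=6 = %r6

sbi %r15, 175; or %r2, %r6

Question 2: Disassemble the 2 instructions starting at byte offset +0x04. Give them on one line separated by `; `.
@+04  big-endian(e8 c0) = 0xe8c0
  top 4b → 0xe → or [RR]
  rd: (w>>8)&0xf=0x8 → %r8
  rs: (w>>4)&0xf=0xc → %r12
@+06  big-endian(bf 00) = 0xbf00
  top 4b → 0xb → pop [R]
  rd: (w>>8)&0xf=0xf → %r15

or %r8, %r12; pop %r15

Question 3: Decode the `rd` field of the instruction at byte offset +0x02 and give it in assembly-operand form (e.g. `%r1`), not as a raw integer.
@+02  big-endian(b5 00) = 0xb500
  opcode bits[15:12]=0xb: pop/R
  rd: (w>>8)&0xf=0x5 → %r5

%r5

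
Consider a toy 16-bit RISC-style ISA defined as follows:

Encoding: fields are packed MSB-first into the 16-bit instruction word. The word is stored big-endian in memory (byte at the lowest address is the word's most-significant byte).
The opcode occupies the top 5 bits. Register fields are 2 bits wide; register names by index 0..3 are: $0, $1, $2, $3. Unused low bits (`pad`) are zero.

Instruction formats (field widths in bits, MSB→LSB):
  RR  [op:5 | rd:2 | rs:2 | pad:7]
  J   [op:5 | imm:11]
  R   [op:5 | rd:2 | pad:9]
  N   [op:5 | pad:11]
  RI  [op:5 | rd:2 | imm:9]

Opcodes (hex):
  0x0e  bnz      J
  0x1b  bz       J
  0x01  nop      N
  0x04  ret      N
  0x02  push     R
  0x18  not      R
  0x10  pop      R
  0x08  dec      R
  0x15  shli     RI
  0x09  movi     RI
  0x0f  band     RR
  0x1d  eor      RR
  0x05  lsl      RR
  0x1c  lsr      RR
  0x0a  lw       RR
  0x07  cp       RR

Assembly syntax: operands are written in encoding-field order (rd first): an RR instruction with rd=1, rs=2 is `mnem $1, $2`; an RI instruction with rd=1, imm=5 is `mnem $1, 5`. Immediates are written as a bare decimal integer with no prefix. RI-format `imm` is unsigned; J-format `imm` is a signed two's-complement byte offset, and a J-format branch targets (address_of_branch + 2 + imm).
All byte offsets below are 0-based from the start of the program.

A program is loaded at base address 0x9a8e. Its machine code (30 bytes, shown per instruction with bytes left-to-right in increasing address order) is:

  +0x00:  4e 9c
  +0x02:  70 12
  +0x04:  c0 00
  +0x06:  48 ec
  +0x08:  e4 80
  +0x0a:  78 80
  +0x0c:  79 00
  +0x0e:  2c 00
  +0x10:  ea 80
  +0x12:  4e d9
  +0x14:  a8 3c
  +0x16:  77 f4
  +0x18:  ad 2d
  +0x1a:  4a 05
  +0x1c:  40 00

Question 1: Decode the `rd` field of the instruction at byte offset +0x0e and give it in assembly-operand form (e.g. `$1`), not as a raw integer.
$2

+0x0e: 2c 00 ⇒ word 0x2c00 (big)
  top 5b → 0x5 → lsl [RR]
  rd@[10:9]=0x2 ⇒ $2
  rs@[8:7]=0x0 ⇒ $0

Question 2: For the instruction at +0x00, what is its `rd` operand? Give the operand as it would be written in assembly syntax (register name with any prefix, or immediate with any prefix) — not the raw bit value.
@+00  big-endian(4e 9c) = 0x4e9c
  opcode bits[15:11]=0x9: movi/RI
  rd: (w>>9)&0x3=0x3 → $3
  imm: (w>>0)&0x1ff=0x9c → 156

$3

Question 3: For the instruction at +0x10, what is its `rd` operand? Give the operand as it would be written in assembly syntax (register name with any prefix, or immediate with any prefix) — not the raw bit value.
off 0x10: read ea 80 as big → 0xea80
  op=0xea80>>11=0x1d ⇒ eor (RR)
  rd@[10:9]=0x1 ⇒ $1
  rs@[8:7]=0x1 ⇒ $1

$1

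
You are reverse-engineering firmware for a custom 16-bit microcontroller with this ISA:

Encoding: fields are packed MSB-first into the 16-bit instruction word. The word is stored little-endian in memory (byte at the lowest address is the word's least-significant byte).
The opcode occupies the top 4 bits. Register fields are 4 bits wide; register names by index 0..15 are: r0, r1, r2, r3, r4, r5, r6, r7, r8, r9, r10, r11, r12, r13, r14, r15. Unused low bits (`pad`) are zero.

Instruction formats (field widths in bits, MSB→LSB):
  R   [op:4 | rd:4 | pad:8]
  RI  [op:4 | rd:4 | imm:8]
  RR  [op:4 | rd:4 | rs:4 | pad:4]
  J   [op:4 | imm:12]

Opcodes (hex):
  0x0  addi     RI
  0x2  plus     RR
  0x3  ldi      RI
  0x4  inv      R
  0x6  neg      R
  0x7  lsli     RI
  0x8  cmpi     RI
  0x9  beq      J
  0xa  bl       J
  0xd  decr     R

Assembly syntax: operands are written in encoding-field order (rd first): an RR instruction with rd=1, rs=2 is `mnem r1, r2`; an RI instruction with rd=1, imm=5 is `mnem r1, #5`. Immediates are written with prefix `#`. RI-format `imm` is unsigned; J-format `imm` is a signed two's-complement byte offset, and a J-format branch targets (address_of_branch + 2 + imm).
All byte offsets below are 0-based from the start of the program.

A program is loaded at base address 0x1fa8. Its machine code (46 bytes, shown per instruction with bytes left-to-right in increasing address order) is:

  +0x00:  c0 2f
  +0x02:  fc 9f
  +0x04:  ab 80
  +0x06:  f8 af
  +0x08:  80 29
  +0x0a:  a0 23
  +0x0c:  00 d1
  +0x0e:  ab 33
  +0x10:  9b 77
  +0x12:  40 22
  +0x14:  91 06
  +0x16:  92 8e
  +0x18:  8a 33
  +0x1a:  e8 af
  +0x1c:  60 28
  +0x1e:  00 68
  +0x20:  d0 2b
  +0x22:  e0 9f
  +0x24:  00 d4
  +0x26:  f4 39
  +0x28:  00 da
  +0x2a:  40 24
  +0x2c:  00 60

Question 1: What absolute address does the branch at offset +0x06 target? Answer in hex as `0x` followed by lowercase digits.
+0x06: f8 af ⇒ word 0xaff8 (little)
  op=0xaff8>>12=0xa ⇒ bl (J)
  imm@[11:0]=0xff8 (s12→-8) ⇒ #-8
  target = base 0x1fa8 + off 0x06 + 2 + imm -8 = 0x1fa8

0x1fa8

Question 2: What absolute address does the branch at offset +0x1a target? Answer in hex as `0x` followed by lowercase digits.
0x1fac

@+1a  little-endian(e8 af) = 0xafe8
  op=0xafe8>>12=0xa ⇒ bl (J)
  imm: (w>>0)&0xfff=0xfe8 (s12→-24) → #-24
  target = base 0x1fa8 + off 0x1a + 2 + imm -24 = 0x1fac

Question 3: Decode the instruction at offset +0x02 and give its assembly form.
beq #-4

off 0x02: read fc 9f as little → 0x9ffc
  top 4b → 0x9 → beq [J]
  imm@[11:0]=0xffc (s12→-4) ⇒ #-4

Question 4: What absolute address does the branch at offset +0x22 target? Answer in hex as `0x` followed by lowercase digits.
0x1fac

[22] e0 9f → 0x9fe0
  op=0x9fe0>>12=0x9 ⇒ beq (J)
  imm@[11:0]=0xfe0 (s12→-32) ⇒ #-32
  target = base 0x1fa8 + off 0x22 + 2 + imm -32 = 0x1fac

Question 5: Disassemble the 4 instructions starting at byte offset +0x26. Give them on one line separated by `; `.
+0x26: f4 39 ⇒ word 0x39f4 (little)
  op=0x39f4>>12=0x3 ⇒ ldi (RI)
  rd@[11:8]=0x9 ⇒ r9
  imm@[7:0]=0xf4 ⇒ #244
+0x28: 00 da ⇒ word 0xda00 (little)
  op=0xda00>>12=0xd ⇒ decr (R)
  rd@[11:8]=0xa ⇒ r10
+0x2a: 40 24 ⇒ word 0x2440 (little)
  op=0x2440>>12=0x2 ⇒ plus (RR)
  rd@[11:8]=0x4 ⇒ r4
  rs@[7:4]=0x4 ⇒ r4
+0x2c: 00 60 ⇒ word 0x6000 (little)
  op=0x6000>>12=0x6 ⇒ neg (R)
  rd@[11:8]=0x0 ⇒ r0

ldi r9, #244; decr r10; plus r4, r4; neg r0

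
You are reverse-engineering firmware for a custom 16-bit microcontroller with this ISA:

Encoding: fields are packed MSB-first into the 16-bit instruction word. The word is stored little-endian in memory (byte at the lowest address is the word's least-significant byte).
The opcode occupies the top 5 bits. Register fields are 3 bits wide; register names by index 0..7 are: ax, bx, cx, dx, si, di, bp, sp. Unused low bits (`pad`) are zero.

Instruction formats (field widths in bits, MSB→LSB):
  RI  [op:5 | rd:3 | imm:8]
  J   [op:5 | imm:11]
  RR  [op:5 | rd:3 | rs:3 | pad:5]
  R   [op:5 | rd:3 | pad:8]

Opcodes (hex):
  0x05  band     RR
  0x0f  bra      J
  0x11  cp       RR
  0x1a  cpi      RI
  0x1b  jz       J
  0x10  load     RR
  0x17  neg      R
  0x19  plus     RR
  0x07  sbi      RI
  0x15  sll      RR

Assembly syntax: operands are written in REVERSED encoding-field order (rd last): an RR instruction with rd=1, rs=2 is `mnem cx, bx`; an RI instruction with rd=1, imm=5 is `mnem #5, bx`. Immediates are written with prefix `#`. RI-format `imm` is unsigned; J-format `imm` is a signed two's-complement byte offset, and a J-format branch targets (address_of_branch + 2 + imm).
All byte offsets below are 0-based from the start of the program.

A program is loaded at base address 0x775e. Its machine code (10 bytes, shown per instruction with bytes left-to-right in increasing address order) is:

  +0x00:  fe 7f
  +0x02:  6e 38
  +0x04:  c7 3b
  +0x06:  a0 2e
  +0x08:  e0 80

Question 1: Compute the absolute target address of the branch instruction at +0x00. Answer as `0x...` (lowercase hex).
+0x00: fe 7f ⇒ word 0x7ffe (little)
  top 5b → 0xf → bra [J]
  imm: (w>>0)&0x7ff=0x7fe (s11→-2) → #-2
  target = base 0x775e + off 0x00 + 2 + imm -2 = 0x775e

0x775e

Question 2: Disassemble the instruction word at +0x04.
sbi #199, dx

+0x04: c7 3b ⇒ word 0x3bc7 (little)
  opcode bits[15:11]=0x7: sbi/RI
  [10:8] rd=3 = dx
  [7:0] imm=199 = #199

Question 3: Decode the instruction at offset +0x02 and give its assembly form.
@+02  little-endian(6e 38) = 0x386e
  top 5b → 0x7 → sbi [RI]
  rd: (w>>8)&0x7=0x0 → ax
  imm: (w>>0)&0xff=0x6e → #110

sbi #110, ax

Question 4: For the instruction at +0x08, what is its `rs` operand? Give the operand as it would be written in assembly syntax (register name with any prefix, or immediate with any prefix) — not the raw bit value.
sp

off 0x08: read e0 80 as little → 0x80e0
  opcode bits[15:11]=0x10: load/RR
  rd: (w>>8)&0x7=0x0 → ax
  rs: (w>>5)&0x7=0x7 → sp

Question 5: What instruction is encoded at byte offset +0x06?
band di, bp

[06] a0 2e → 0x2ea0
  top 5b → 0x5 → band [RR]
  rd@[10:8]=0x6 ⇒ bp
  rs@[7:5]=0x5 ⇒ di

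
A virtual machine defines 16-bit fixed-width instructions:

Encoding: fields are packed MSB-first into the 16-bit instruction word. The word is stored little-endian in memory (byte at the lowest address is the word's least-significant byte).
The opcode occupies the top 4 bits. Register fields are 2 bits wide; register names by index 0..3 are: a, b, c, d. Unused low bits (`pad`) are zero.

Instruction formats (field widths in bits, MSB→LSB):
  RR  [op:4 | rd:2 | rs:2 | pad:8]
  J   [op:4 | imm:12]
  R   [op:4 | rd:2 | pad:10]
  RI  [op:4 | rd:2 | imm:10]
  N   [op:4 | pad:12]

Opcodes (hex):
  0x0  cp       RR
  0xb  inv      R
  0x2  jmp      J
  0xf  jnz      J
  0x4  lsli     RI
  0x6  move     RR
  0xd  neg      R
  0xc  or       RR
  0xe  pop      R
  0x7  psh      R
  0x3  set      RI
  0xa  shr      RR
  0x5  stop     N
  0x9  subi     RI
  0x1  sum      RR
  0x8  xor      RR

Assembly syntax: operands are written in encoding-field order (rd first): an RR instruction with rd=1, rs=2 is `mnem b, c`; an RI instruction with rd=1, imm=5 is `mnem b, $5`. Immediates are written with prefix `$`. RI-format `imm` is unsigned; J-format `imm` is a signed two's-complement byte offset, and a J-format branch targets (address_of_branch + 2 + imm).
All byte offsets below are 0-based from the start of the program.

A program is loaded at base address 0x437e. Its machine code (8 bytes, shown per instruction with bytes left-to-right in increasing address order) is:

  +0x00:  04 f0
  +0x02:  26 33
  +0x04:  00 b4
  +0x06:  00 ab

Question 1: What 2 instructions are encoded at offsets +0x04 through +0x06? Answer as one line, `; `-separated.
off 0x04: read 00 b4 as little → 0xb400
  op=0xb400>>12=0xb ⇒ inv (R)
  rd: (w>>10)&0x3=0x1 → b
off 0x06: read 00 ab as little → 0xab00
  op=0xab00>>12=0xa ⇒ shr (RR)
  rd: (w>>10)&0x3=0x2 → c
  rs: (w>>8)&0x3=0x3 → d

inv b; shr c, d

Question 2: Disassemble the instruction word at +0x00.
jnz $4

[00] 04 f0 → 0xf004
  op=0xf004>>12=0xf ⇒ jnz (J)
  imm: (w>>0)&0xfff=0x4 → $4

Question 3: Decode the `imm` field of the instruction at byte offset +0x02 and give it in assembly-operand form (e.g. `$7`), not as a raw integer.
$806

[02] 26 33 → 0x3326
  op=0x3326>>12=0x3 ⇒ set (RI)
  [11:10] rd=0 = a
  [9:0] imm=806 = $806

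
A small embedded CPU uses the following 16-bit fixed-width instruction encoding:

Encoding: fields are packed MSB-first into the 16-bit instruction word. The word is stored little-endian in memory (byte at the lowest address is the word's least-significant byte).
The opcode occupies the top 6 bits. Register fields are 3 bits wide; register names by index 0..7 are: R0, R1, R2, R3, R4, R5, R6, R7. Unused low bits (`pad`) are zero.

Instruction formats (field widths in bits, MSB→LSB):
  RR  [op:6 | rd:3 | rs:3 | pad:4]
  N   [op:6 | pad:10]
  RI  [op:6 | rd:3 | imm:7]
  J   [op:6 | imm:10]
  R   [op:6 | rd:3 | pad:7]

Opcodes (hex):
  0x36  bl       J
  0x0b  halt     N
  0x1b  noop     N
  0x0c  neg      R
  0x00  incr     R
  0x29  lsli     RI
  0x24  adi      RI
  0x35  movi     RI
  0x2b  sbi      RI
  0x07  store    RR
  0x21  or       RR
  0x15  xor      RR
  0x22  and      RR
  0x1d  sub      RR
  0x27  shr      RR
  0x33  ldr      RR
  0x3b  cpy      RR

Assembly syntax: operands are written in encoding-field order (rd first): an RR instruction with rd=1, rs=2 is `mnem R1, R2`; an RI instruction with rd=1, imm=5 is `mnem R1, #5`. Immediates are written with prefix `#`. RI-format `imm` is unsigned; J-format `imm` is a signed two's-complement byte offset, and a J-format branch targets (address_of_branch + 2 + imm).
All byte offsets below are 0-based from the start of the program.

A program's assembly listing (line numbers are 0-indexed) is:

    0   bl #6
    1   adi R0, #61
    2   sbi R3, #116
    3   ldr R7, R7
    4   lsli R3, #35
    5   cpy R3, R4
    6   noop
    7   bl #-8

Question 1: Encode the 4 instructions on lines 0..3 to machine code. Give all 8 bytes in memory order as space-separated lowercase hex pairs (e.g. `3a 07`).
L0: bl op=0x36:6|imm=6:10 ⇒ 0xd806 ⇒ little 06 d8
L1: adi op=0x24:6|rd=0:3|imm=61:7 ⇒ 0x903d ⇒ little 3d 90
L2: sbi op=0x2b:6|rd=3:3|imm=116:7 ⇒ 0xadf4 ⇒ little f4 ad
L3: ldr op=0x33:6|rd=7:3|rs=7:3|pad=0:4 ⇒ 0xcff0 ⇒ little f0 cf

06 d8 3d 90 f4 ad f0 cf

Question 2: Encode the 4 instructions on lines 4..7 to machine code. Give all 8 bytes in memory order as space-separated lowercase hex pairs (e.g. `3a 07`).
a3 a5 c0 ed 00 6c f8 db

L4: lsli op=0x29:6|rd=3:3|imm=35:7 ⇒ 0xa5a3 ⇒ little a3 a5
L5: cpy op=0x3b:6|rd=3:3|rs=4:3|pad=0:4 ⇒ 0xedc0 ⇒ little c0 ed
L6: noop op=0x1b:6|pad=0:10 ⇒ 0x6c00 ⇒ little 00 6c
L7: bl op=0x36:6|imm=-8:10 ⇒ 0xdbf8 ⇒ little f8 db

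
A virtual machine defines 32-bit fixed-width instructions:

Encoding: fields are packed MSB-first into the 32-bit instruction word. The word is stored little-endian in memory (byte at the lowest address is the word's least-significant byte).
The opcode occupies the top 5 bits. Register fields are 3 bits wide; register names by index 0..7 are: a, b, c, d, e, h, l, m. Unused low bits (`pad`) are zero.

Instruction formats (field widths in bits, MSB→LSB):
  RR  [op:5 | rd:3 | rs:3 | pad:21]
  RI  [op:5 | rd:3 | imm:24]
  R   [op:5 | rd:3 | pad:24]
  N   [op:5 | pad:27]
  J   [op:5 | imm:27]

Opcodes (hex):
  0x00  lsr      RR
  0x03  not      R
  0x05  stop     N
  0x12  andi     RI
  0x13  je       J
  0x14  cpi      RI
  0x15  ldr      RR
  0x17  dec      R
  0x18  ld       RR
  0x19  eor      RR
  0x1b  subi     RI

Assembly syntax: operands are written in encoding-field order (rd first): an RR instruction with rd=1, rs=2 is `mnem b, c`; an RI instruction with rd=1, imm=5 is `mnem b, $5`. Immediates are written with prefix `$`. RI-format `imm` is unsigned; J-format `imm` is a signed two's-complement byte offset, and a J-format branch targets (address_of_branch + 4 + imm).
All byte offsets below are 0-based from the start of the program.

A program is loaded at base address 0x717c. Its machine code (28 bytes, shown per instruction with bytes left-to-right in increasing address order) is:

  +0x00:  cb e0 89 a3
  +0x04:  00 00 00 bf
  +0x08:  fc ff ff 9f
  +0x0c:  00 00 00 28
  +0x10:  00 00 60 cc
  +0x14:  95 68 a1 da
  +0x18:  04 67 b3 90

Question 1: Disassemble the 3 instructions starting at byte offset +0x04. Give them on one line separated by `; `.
dec m; je $-4; stop

off 0x04: read 00 00 00 bf as little → 0xbf000000
  opcode bits[31:27]=0x17: dec/R
  rd@[26:24]=0x7 ⇒ m
off 0x08: read fc ff ff 9f as little → 0x9ffffffc
  opcode bits[31:27]=0x13: je/J
  imm@[26:0]=0x7fffffc (s27→-4) ⇒ $-4
off 0x0c: read 00 00 00 28 as little → 0x28000000
  opcode bits[31:27]=0x5: stop/N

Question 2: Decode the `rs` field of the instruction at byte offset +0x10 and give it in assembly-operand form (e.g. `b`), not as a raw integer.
d

+0x10: 00 00 60 cc ⇒ word 0xcc600000 (little)
  op=0xcc600000>>27=0x19 ⇒ eor (RR)
  rd: (w>>24)&0x7=0x4 → e
  rs: (w>>21)&0x7=0x3 → d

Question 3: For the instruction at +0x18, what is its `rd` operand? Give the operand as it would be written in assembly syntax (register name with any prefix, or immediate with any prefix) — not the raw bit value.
[18] 04 67 b3 90 → 0x90b36704
  op=0x90b36704>>27=0x12 ⇒ andi (RI)
  [26:24] rd=0 = a
  [23:0] imm=11757316 = $11757316

a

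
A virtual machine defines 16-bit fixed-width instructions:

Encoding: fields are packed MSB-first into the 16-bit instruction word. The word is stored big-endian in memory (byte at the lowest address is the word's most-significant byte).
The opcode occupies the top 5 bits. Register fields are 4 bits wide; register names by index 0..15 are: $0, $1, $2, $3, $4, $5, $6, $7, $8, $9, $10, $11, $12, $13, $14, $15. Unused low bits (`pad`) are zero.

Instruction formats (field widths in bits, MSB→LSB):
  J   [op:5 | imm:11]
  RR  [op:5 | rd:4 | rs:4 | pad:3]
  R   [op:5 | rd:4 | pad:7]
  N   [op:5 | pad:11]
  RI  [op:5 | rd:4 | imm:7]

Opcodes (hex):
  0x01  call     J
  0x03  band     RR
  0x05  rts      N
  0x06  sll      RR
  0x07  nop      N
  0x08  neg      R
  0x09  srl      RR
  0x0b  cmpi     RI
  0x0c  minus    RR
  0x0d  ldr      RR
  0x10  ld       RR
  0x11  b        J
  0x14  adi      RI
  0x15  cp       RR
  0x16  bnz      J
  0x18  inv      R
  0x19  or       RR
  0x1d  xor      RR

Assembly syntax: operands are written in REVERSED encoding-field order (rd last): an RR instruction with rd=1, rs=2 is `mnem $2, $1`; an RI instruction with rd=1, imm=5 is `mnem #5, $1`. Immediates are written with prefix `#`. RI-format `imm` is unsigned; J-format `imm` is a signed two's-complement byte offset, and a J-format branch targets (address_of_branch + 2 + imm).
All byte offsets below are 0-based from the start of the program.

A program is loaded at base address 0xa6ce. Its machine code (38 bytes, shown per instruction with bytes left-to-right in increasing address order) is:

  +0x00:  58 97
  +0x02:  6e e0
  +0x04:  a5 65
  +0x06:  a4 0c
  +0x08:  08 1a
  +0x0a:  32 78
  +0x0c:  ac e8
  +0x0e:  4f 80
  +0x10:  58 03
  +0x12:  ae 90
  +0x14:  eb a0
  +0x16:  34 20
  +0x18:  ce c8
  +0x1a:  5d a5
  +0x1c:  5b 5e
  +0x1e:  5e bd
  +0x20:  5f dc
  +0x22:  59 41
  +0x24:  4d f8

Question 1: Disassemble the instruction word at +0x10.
cmpi #3, $0

off 0x10: read 58 03 as big → 0x5803
  top 5b → 0xb → cmpi [RI]
  [10:7] rd=0 = $0
  [6:0] imm=3 = #3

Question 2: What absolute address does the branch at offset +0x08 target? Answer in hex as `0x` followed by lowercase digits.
+0x08: 08 1a ⇒ word 0x081a (big)
  opcode bits[15:11]=0x1: call/J
  [10:0] imm=26 = #26
  target = base 0xa6ce + off 0x08 + 2 + imm 26 = 0xa6f2

0xa6f2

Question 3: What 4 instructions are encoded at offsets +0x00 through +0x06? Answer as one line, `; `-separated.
cmpi #23, $1; ldr $12, $13; adi #101, $10; adi #12, $8

[00] 58 97 → 0x5897
  opcode bits[15:11]=0xb: cmpi/RI
  rd: (w>>7)&0xf=0x1 → $1
  imm: (w>>0)&0x7f=0x17 → #23
[02] 6e e0 → 0x6ee0
  opcode bits[15:11]=0xd: ldr/RR
  rd: (w>>7)&0xf=0xd → $13
  rs: (w>>3)&0xf=0xc → $12
[04] a5 65 → 0xa565
  opcode bits[15:11]=0x14: adi/RI
  rd: (w>>7)&0xf=0xa → $10
  imm: (w>>0)&0x7f=0x65 → #101
[06] a4 0c → 0xa40c
  opcode bits[15:11]=0x14: adi/RI
  rd: (w>>7)&0xf=0x8 → $8
  imm: (w>>0)&0x7f=0xc → #12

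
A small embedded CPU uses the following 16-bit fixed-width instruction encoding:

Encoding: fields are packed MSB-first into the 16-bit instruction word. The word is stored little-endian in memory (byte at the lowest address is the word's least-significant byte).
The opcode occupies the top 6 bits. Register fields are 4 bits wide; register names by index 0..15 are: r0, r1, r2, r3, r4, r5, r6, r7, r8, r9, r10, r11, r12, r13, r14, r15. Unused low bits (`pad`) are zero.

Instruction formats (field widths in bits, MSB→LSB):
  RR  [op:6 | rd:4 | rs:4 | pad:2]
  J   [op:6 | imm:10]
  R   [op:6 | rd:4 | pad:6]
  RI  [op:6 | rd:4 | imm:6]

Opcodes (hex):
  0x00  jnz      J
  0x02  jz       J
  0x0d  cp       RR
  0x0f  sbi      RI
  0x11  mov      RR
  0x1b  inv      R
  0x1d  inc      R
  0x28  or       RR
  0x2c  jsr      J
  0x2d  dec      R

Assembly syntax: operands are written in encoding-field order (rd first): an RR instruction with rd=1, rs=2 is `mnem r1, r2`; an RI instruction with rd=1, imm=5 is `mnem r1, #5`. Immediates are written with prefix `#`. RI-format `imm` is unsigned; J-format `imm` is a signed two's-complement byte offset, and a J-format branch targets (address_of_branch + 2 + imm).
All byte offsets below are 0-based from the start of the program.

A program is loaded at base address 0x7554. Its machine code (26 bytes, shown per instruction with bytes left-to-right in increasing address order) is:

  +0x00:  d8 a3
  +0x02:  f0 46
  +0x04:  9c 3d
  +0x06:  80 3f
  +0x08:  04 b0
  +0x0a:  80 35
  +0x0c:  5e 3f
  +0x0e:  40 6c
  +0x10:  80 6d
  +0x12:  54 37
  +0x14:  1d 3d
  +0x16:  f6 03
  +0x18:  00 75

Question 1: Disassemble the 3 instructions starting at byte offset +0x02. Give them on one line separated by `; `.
mov r11, r12; sbi r6, #28; sbi r14, #0

+0x02: f0 46 ⇒ word 0x46f0 (little)
  opcode bits[15:10]=0x11: mov/RR
  rd: (w>>6)&0xf=0xb → r11
  rs: (w>>2)&0xf=0xc → r12
+0x04: 9c 3d ⇒ word 0x3d9c (little)
  opcode bits[15:10]=0xf: sbi/RI
  rd: (w>>6)&0xf=0x6 → r6
  imm: (w>>0)&0x3f=0x1c → #28
+0x06: 80 3f ⇒ word 0x3f80 (little)
  opcode bits[15:10]=0xf: sbi/RI
  rd: (w>>6)&0xf=0xe → r14
  imm: (w>>0)&0x3f=0x0 → #0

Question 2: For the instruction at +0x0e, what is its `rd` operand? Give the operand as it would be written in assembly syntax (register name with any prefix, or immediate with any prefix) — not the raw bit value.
r1

@+0e  little-endian(40 6c) = 0x6c40
  top 6b → 0x1b → inv [R]
  rd: (w>>6)&0xf=0x1 → r1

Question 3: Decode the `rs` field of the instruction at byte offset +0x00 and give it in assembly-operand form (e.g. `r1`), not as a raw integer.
r6

off 0x00: read d8 a3 as little → 0xa3d8
  top 6b → 0x28 → or [RR]
  [9:6] rd=15 = r15
  [5:2] rs=6 = r6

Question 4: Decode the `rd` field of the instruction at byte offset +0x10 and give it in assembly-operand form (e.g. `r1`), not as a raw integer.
r6

[10] 80 6d → 0x6d80
  op=0x6d80>>10=0x1b ⇒ inv (R)
  rd@[9:6]=0x6 ⇒ r6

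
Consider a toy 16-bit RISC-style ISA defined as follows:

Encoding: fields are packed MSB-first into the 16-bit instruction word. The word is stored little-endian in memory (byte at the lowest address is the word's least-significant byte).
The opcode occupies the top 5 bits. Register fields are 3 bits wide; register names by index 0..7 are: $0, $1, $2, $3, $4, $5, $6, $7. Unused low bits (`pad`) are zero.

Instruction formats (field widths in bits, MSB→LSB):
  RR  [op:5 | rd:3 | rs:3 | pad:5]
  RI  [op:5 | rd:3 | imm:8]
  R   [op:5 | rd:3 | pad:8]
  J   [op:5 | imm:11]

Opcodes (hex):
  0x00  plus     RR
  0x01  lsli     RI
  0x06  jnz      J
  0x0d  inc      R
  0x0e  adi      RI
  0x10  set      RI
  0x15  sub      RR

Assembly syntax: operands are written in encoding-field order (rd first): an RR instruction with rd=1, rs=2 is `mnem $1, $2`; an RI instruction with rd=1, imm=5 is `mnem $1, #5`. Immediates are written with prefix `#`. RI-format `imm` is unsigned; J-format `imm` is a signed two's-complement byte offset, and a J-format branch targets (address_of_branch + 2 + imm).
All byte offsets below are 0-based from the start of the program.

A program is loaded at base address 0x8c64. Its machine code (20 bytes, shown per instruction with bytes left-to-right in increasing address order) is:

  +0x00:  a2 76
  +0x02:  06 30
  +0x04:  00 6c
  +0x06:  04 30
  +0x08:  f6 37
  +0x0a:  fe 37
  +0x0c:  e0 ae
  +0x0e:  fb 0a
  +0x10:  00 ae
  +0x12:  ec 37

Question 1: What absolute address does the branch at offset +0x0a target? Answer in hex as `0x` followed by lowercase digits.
[0a] fe 37 → 0x37fe
  opcode bits[15:11]=0x6: jnz/J
  [10:0] imm=2046 (s11→-2) = #-2
  target = base 0x8c64 + off 0x0a + 2 + imm -2 = 0x8c6e

0x8c6e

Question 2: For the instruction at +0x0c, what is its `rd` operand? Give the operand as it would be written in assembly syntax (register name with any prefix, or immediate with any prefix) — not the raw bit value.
$6

off 0x0c: read e0 ae as little → 0xaee0
  top 5b → 0x15 → sub [RR]
  [10:8] rd=6 = $6
  [7:5] rs=7 = $7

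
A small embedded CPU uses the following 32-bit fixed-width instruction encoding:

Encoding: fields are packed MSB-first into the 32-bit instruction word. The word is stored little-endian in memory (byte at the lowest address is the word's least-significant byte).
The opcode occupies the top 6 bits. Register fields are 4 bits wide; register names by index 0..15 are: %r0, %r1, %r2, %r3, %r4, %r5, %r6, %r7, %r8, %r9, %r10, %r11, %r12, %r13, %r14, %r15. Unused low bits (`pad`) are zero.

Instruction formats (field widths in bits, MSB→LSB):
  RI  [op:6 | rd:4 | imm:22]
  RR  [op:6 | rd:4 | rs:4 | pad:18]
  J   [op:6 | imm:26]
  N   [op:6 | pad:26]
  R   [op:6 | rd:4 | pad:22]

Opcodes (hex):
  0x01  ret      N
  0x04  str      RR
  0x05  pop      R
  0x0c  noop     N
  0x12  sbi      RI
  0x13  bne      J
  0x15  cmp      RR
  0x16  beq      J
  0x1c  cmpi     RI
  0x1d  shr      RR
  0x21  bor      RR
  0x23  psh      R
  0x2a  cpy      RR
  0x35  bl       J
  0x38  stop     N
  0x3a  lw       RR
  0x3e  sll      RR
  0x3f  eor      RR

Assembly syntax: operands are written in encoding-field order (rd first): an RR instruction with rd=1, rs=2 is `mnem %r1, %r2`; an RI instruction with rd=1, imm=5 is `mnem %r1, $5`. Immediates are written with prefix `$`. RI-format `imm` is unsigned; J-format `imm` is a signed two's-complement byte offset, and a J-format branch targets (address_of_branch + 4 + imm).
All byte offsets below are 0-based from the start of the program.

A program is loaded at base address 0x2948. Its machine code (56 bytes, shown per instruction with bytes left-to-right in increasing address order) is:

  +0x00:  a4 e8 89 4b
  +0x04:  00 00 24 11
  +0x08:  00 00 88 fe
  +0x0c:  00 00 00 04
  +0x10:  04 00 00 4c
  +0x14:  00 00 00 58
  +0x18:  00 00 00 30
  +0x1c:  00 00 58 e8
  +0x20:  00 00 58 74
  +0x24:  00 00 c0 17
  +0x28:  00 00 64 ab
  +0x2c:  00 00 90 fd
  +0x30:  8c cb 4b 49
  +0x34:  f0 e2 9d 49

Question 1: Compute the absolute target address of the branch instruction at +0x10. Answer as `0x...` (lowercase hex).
0x2960

off 0x10: read 04 00 00 4c as little → 0x4c000004
  opcode bits[31:26]=0x13: bne/J
  imm: (w>>0)&0x3ffffff=0x4 → $4
  target = base 0x2948 + off 0x10 + 4 + imm 4 = 0x2960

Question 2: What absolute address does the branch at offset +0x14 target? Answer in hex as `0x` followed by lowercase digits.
off 0x14: read 00 00 00 58 as little → 0x58000000
  opcode bits[31:26]=0x16: beq/J
  imm@[25:0]=0x0 ⇒ $0
  target = base 0x2948 + off 0x14 + 4 + imm 0 = 0x2960

0x2960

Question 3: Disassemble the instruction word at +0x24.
+0x24: 00 00 c0 17 ⇒ word 0x17c00000 (little)
  top 6b → 0x5 → pop [R]
  rd: (w>>22)&0xf=0xf → %r15

pop %r15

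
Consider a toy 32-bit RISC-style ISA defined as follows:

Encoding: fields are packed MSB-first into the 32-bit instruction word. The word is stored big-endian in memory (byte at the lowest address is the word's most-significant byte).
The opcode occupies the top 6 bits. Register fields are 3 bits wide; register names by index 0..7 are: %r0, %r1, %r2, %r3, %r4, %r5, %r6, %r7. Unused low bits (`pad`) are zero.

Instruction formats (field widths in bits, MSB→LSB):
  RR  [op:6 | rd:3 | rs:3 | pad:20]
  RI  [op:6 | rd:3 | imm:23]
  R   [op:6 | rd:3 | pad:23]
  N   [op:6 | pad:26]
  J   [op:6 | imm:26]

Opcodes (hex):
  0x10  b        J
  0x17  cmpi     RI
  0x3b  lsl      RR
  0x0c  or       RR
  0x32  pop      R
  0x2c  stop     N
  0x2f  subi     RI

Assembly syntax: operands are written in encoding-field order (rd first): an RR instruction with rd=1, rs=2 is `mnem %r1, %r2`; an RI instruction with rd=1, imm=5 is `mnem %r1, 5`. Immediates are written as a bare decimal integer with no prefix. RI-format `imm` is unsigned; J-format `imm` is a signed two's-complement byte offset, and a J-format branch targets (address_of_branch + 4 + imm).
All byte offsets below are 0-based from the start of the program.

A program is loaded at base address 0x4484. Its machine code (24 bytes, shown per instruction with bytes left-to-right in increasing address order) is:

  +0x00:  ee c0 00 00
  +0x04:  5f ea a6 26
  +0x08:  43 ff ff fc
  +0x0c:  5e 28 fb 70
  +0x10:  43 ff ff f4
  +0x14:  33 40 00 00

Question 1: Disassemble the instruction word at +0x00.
off 0x00: read ee c0 00 00 as big → 0xeec00000
  top 6b → 0x3b → lsl [RR]
  rd@[25:23]=0x5 ⇒ %r5
  rs@[22:20]=0x4 ⇒ %r4

lsl %r5, %r4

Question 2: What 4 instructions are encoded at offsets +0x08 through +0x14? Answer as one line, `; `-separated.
@+08  big-endian(43 ff ff fc) = 0x43fffffc
  op=0x43fffffc>>26=0x10 ⇒ b (J)
  [25:0] imm=67108860 (s26→-4) = -4
@+0c  big-endian(5e 28 fb 70) = 0x5e28fb70
  op=0x5e28fb70>>26=0x17 ⇒ cmpi (RI)
  [25:23] rd=4 = %r4
  [22:0] imm=2685808 = 2685808
@+10  big-endian(43 ff ff f4) = 0x43fffff4
  op=0x43fffff4>>26=0x10 ⇒ b (J)
  [25:0] imm=67108852 (s26→-12) = -12
@+14  big-endian(33 40 00 00) = 0x33400000
  op=0x33400000>>26=0xc ⇒ or (RR)
  [25:23] rd=6 = %r6
  [22:20] rs=4 = %r4

b -4; cmpi %r4, 2685808; b -12; or %r6, %r4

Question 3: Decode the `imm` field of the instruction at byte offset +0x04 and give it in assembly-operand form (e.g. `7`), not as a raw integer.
6989350

[04] 5f ea a6 26 → 0x5feaa626
  opcode bits[31:26]=0x17: cmpi/RI
  [25:23] rd=7 = %r7
  [22:0] imm=6989350 = 6989350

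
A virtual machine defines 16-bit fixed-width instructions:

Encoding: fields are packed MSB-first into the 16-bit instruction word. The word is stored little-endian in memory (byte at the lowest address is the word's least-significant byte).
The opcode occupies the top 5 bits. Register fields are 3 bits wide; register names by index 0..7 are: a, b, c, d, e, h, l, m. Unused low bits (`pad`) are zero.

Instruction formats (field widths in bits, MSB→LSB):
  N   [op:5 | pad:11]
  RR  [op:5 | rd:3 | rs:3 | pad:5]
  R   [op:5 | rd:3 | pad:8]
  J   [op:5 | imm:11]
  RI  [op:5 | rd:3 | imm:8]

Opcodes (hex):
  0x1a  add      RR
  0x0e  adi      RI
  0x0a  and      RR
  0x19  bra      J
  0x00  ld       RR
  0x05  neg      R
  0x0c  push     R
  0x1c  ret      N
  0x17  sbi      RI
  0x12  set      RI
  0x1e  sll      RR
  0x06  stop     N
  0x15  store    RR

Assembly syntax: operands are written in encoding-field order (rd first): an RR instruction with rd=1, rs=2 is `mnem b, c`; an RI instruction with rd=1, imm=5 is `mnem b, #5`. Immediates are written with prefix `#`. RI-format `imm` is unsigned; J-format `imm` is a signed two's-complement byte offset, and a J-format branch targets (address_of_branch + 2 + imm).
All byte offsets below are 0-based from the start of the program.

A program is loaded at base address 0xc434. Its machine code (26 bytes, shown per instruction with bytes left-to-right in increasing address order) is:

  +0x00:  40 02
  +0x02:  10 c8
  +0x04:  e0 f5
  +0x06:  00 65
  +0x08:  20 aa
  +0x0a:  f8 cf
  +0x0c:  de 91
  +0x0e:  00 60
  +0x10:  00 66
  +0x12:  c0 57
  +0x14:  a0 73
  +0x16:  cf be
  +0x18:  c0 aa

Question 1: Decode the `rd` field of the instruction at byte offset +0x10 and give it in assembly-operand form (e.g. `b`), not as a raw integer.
l

[10] 00 66 → 0x6600
  opcode bits[15:11]=0xc: push/R
  [10:8] rd=6 = l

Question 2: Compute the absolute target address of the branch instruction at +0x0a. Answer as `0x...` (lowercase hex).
0xc438

[0a] f8 cf → 0xcff8
  opcode bits[15:11]=0x19: bra/J
  [10:0] imm=2040 (s11→-8) = #-8
  target = base 0xc434 + off 0x0a + 2 + imm -8 = 0xc438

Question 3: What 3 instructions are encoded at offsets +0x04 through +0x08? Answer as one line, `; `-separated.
sll h, m; push h; store c, b

@+04  little-endian(e0 f5) = 0xf5e0
  opcode bits[15:11]=0x1e: sll/RR
  rd@[10:8]=0x5 ⇒ h
  rs@[7:5]=0x7 ⇒ m
@+06  little-endian(00 65) = 0x6500
  opcode bits[15:11]=0xc: push/R
  rd@[10:8]=0x5 ⇒ h
@+08  little-endian(20 aa) = 0xaa20
  opcode bits[15:11]=0x15: store/RR
  rd@[10:8]=0x2 ⇒ c
  rs@[7:5]=0x1 ⇒ b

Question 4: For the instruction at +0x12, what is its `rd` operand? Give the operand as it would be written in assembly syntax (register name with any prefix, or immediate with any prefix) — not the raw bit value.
+0x12: c0 57 ⇒ word 0x57c0 (little)
  opcode bits[15:11]=0xa: and/RR
  rd: (w>>8)&0x7=0x7 → m
  rs: (w>>5)&0x7=0x6 → l

m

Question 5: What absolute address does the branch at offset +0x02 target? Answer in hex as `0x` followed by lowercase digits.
[02] 10 c8 → 0xc810
  top 5b → 0x19 → bra [J]
  imm: (w>>0)&0x7ff=0x10 → #16
  target = base 0xc434 + off 0x02 + 2 + imm 16 = 0xc448

0xc448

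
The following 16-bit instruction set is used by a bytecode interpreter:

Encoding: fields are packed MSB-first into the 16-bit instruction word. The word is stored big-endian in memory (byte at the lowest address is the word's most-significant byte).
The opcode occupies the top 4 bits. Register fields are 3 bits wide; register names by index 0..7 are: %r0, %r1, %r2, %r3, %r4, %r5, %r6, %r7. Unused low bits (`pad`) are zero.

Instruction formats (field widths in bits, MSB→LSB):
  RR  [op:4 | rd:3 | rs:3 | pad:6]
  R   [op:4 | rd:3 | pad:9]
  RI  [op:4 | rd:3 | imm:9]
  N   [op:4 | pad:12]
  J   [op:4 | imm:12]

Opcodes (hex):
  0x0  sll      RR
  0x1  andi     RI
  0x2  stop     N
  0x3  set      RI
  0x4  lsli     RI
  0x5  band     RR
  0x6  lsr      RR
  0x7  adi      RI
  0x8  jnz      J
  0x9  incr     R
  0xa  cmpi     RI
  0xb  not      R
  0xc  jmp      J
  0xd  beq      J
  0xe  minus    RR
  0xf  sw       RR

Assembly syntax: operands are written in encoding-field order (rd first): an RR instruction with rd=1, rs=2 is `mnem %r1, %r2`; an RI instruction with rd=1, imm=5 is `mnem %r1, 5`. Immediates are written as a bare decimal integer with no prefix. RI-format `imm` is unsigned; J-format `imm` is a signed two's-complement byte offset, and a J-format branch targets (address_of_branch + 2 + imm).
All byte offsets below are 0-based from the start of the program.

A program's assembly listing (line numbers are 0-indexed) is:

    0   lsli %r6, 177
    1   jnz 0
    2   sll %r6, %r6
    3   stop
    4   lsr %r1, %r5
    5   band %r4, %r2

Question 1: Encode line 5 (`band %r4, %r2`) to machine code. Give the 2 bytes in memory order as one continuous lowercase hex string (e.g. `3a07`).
5880

L5: band op=0x5:4|rd=4:3|rs=2:3|pad=0:6 ⇒ 0x5880 ⇒ big 58 80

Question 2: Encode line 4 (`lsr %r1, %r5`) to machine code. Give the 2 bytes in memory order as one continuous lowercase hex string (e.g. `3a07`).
L4: lsr op=0x6:4|rd=1:3|rs=5:3|pad=0:6 ⇒ 0x6340 ⇒ big 63 40

6340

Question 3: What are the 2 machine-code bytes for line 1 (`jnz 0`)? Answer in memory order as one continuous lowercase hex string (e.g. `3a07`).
8000

L1: jnz op=0x8:4|imm=0:12 ⇒ 0x8000 ⇒ big 80 00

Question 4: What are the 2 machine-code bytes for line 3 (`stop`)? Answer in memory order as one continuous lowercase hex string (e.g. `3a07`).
L3: stop op=0x2:4|pad=0:12 ⇒ 0x2000 ⇒ big 20 00

2000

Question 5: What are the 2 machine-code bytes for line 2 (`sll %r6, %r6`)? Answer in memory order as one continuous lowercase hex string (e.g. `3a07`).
line 2 (sll): pack op=0x0:4|rd=6:3|rs=6:3|pad=0:6 = 0x0d80; big→ 0d 80

0d80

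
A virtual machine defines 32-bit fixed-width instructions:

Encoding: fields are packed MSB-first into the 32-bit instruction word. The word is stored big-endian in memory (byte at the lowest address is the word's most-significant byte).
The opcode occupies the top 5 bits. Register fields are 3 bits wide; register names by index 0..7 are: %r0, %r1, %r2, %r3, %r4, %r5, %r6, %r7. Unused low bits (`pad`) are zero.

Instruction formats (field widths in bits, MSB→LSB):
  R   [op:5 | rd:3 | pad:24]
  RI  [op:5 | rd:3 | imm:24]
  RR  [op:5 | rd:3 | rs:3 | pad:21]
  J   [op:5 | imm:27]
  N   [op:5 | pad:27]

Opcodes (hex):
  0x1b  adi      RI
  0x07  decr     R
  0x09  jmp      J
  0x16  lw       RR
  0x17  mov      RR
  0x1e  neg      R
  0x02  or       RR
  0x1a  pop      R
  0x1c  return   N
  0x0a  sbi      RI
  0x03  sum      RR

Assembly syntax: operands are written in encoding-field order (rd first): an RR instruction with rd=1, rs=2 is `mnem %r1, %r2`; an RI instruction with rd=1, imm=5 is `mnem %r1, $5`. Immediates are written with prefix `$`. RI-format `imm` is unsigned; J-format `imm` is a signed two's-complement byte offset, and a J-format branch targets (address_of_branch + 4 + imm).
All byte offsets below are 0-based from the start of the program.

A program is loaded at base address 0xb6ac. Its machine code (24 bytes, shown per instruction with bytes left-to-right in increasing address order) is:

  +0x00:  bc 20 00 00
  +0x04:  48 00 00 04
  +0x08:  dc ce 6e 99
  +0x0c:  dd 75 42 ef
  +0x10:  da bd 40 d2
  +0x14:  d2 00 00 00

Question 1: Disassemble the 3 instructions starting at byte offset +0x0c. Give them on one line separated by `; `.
adi %r5, $7684847; adi %r2, $12402898; pop %r2

@+0c  big-endian(dd 75 42 ef) = 0xdd7542ef
  top 5b → 0x1b → adi [RI]
  rd@[26:24]=0x5 ⇒ %r5
  imm@[23:0]=0x7542ef ⇒ $7684847
@+10  big-endian(da bd 40 d2) = 0xdabd40d2
  top 5b → 0x1b → adi [RI]
  rd@[26:24]=0x2 ⇒ %r2
  imm@[23:0]=0xbd40d2 ⇒ $12402898
@+14  big-endian(d2 00 00 00) = 0xd2000000
  top 5b → 0x1a → pop [R]
  rd@[26:24]=0x2 ⇒ %r2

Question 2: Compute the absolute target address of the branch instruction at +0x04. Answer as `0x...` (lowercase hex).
@+04  big-endian(48 00 00 04) = 0x48000004
  top 5b → 0x9 → jmp [J]
  imm: (w>>0)&0x7ffffff=0x4 → $4
  target = base 0xb6ac + off 0x04 + 4 + imm 4 = 0xb6b8

0xb6b8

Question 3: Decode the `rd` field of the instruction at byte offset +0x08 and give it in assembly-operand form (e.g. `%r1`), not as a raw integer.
%r4

[08] dc ce 6e 99 → 0xdcce6e99
  top 5b → 0x1b → adi [RI]
  rd@[26:24]=0x4 ⇒ %r4
  imm@[23:0]=0xce6e99 ⇒ $13528729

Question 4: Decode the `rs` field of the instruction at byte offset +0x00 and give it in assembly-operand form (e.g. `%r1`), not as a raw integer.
%r1

@+00  big-endian(bc 20 00 00) = 0xbc200000
  opcode bits[31:27]=0x17: mov/RR
  rd@[26:24]=0x4 ⇒ %r4
  rs@[23:21]=0x1 ⇒ %r1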